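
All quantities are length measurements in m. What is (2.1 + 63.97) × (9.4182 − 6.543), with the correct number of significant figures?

2.1 + 63.97 = 66.07, limited to 1 d.p. → 3 s.f.; 9.4182 − 6.543 = 2.8752, limited to 3 d.p. → 4 s.f.
Carrying full precision, 66.07 × 2.8752 = 189.964464; keep min(3, 4) = 3 s.f.
Rounded to 3 significant figures: 190. m².

190. m²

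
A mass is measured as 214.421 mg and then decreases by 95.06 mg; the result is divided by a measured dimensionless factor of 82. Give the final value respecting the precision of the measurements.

214.421 mg − 95.06 mg = 119.361 mg; the difference is limited to 2 decimal places (5 s.f.).
Carrying full precision, 119.361 ÷ 82 = 1.45562195122… mg; 82 has 2 s.f., so the result keeps min(5, 2) = 2 s.f.
Rounded to 2 significant figures: 1.5 mg.

1.5 mg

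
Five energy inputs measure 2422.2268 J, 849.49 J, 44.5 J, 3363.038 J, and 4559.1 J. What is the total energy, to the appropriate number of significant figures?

11238.4 J

2422.2268 J + 849.49 J + 44.5 J + 3363.038 J + 4559.1 J = 11238.3548 J.
Addition/subtraction keeps the fewest decimal places: 2422.2268 → 4 decimal places, 849.49 → 2 decimal places, 44.5 → 1 decimal place, 3363.038 → 3 decimal places, 4559.1 → 1 decimal place; limit is 1.
Rounded to 1 decimal place: 11238.4 J.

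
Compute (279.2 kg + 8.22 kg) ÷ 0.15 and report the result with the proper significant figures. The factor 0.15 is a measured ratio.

1.9 × 10³ kg

279.2 kg + 8.22 kg = 287.42 kg; the sum is limited to 1 decimal place (4 s.f.).
Carrying full precision, 287.42 ÷ 0.15 = 1916.13333333… kg; 0.15 has 2 s.f., so the result keeps min(4, 2) = 2 s.f.
Rounded to 2 significant figures: 1.9 × 10³ kg.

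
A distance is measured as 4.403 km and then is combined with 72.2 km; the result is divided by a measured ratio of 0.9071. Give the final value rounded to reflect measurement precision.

4.403 km + 72.2 km = 76.603 km; the sum is limited to 1 decimal place (3 s.f.).
Carrying full precision, 76.603 ÷ 0.9071 = 84.4482416492… km; 0.9071 has 4 s.f., so the result keeps min(3, 4) = 3 s.f.
Rounded to 3 significant figures: 84.4 km.

84.4 km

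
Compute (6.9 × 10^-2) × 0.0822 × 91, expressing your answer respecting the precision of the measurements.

(6.9 × 10^-2) × 0.0822 × 91 = 0.5161338
Multiplication/division keeps the fewest significant figures: 6.9 × 10^-2 → 2 s.f., 0.0822 → 3 s.f., 91 → 2 s.f.; limit is 2.
Rounded to 2 significant figures: 0.52.

0.52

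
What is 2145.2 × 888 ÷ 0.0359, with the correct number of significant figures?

5.31 × 10^7

2145.2 × 888 ÷ 0.0359 = 53062328.6908…
Multiplication/division keeps the fewest significant figures: 2145.2 → 5 s.f., 888 → 3 s.f., 0.0359 → 3 s.f.; limit is 3.
Rounded to 3 significant figures: 5.31 × 10^7.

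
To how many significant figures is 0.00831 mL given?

3

0.00831: leading zeros are not significant.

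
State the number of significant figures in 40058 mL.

5

40058: zeros between nonzero digits are significant.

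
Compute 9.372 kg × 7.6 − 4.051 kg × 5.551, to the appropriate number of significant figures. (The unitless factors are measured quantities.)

49 kg

9.372 × 7.6 = 71.2272 → 71 kg (2 s.f., last digit at the 10^0 place).
4.051 × 5.551 = 22.487101 → 22.49 kg (4 s.f., last digit at the 10^-2 place).
Difference: 48.740099 kg; keep the coarser place, 10^0.
Result: 49 kg.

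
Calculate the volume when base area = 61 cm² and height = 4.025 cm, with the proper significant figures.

volume = 61 cm² × 4.025 cm = 245.525 cm³.
61 has 2 significant figures; 4.025 has 4.
Division/multiplication keeps the fewest: 2 significant figures.
Rounded: 2.5 × 10² cm³.

2.5 × 10² cm³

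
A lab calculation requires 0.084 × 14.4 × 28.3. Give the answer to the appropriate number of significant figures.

0.084 × 14.4 × 28.3 = 34.23168
Multiplication/division keeps the fewest significant figures: 0.084 → 2 s.f., 14.4 → 3 s.f., 28.3 → 3 s.f.; limit is 2.
Rounded to 2 significant figures: 34.

34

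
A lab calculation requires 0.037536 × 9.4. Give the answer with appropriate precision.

3.5 × 10^-1

0.037536 × 9.4 = 0.3528384
Multiplication/division keeps the fewest significant figures: 0.037536 → 5 s.f., 9.4 → 2 s.f.; limit is 2.
Rounded to 2 significant figures: 3.5 × 10^-1.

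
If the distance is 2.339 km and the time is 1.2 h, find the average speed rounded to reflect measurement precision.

average speed = 2.339 km ÷ 1.2 h = 1.94916666667… km/h.
2.339 has 4 significant figures; 1.2 has 2.
Division/multiplication keeps the fewest: 2 significant figures.
Rounded: 1.9 km/h.

1.9 km/h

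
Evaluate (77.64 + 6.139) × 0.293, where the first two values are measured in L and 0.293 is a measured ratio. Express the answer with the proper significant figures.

77.64 L + 6.139 L = 83.779 L; the sum is limited to 2 decimal places (4 s.f.).
Carrying full precision, 83.779 × 0.293 = 24.547247 L; 0.293 has 3 s.f., so the result keeps min(4, 3) = 3 s.f.
Rounded to 3 significant figures: 24.5 L.

24.5 L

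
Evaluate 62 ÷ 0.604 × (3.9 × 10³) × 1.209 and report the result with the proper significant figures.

4.8 × 10⁵

62 ÷ 0.604 × (3.9 × 10³) × 1.209 = 484000.331126…
Multiplication/division keeps the fewest significant figures: 62 → 2 s.f., 0.604 → 3 s.f., 3.9 × 10³ → 2 s.f., 1.209 → 4 s.f.; limit is 2.
Rounded to 2 significant figures: 4.8 × 10⁵.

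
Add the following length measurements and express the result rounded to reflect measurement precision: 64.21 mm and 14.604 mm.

64.21 mm + 14.604 mm = 78.814 mm.
Addition/subtraction keeps the fewest decimal places: 64.21 → 2 decimal places, 14.604 → 3 decimal places; limit is 2.
Rounded to 2 decimal places: 78.81 mm.

78.81 mm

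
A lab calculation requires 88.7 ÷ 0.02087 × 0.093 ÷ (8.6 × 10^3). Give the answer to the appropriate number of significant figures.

0.046

88.7 ÷ 0.02087 × 0.093 ÷ (8.6 × 10^3) = 0.0459605977201…
Multiplication/division keeps the fewest significant figures: 88.7 → 3 s.f., 0.02087 → 4 s.f., 0.093 → 2 s.f., 8.6 × 10^3 → 2 s.f.; limit is 2.
Rounded to 2 significant figures: 0.046.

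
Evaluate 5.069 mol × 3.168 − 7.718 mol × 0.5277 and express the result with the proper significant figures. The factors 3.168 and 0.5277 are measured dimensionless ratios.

11.99 mol

5.069 × 3.168 = 16.058592 → 16.06 mol (4 s.f., last digit at the 10^-2 place).
7.718 × 0.5277 = 4.0727886 → 4.073 mol (4 s.f., last digit at the 10^-3 place).
Difference: 11.9858034 mol; keep the coarser place, 10^-2.
Result: 11.99 mol.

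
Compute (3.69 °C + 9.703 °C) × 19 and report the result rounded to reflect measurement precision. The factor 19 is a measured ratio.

2.5 × 10^2 °C

3.69 °C + 9.703 °C = 13.393 °C; the sum is limited to 2 decimal places (4 s.f.).
Carrying full precision, 13.393 × 19 = 254.467 °C; 19 has 2 s.f., so the result keeps min(4, 2) = 2 s.f.
Rounded to 2 significant figures: 2.5 × 10^2 °C.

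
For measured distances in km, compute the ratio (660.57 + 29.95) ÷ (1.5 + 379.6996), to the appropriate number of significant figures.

660.57 + 29.95 = 690.52, limited to 2 d.p. → 5 s.f.; 1.5 + 379.6996 = 381.1996, limited to 1 d.p. → 4 s.f.
Carrying full precision, 690.52 ÷ 381.1996 = 1.81143946636…; keep min(5, 4) = 4 s.f.
Rounded to 4 significant figures: 1.811.

1.811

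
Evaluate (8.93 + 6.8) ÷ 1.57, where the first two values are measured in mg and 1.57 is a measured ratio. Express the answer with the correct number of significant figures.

8.93 mg + 6.8 mg = 15.73 mg; the sum is limited to 1 decimal place (3 s.f.).
Carrying full precision, 15.73 ÷ 1.57 = 10.0191082803… mg; 1.57 has 3 s.f., so the result keeps min(3, 3) = 3 s.f.
Rounded to 3 significant figures: 10.0 mg.

10.0 mg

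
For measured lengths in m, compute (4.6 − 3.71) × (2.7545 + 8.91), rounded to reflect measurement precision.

4.6 − 3.71 = 0.89, limited to 1 d.p. → 1 s.f.; 2.7545 + 8.91 = 11.6645, limited to 2 d.p. → 4 s.f.
Carrying full precision, 0.89 × 11.6645 = 10.381405; keep min(1, 4) = 1 s.f.
Rounded to 1 significant figure: 1 × 10¹ m².

1 × 10¹ m²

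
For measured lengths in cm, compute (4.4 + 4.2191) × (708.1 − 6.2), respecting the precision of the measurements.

6.0 × 10^3 cm²

4.4 + 4.2191 = 8.6191, limited to 1 d.p. → 2 s.f.; 708.1 − 6.2 = 701.9, limited to 1 d.p. → 4 s.f.
Carrying full precision, 8.6191 × 701.9 = 6049.74629; keep min(2, 4) = 2 s.f.
Rounded to 2 significant figures: 6.0 × 10^3 cm².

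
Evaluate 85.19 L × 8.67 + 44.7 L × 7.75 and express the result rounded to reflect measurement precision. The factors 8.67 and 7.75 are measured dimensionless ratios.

1085 L

85.19 × 8.67 = 738.5973 → 7.39 × 10² L (3 s.f., last digit at the 10^0 place).
44.7 × 7.75 = 346.425 → 3.46 × 10² L (3 s.f., last digit at the 10^0 place).
Sum: 1085.0223 L; keep the coarser place, 10^0.
Result: 1085 L.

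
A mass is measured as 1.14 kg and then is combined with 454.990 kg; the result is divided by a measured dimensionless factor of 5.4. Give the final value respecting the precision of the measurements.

84 kg

1.14 kg + 454.990 kg = 456.130 kg; the sum is limited to 2 decimal places (5 s.f.).
Carrying full precision, 456.130 ÷ 5.4 = 84.4685185185… kg; 5.4 has 2 s.f., so the result keeps min(5, 2) = 2 s.f.
Rounded to 2 significant figures: 84 kg.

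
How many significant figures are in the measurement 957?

3

957: every digit is nonzero and significant.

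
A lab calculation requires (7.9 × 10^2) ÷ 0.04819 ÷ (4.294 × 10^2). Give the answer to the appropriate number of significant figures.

(7.9 × 10^2) ÷ 0.04819 ÷ (4.294 × 10^2) = 38.1775561783…
Multiplication/division keeps the fewest significant figures: 7.9 × 10^2 → 2 s.f., 0.04819 → 4 s.f., 4.294 × 10^2 → 4 s.f.; limit is 2.
Rounded to 2 significant figures: 38.

38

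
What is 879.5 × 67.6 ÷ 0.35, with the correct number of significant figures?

879.5 × 67.6 ÷ 0.35 = 169869.142857…
Multiplication/division keeps the fewest significant figures: 879.5 → 4 s.f., 67.6 → 3 s.f., 0.35 → 2 s.f.; limit is 2.
Rounded to 2 significant figures: 1.7 × 10⁵.

1.7 × 10⁵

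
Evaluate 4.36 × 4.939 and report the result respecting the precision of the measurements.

21.5

4.36 × 4.939 = 21.53404
Multiplication/division keeps the fewest significant figures: 4.36 → 3 s.f., 4.939 → 4 s.f.; limit is 3.
Rounded to 3 significant figures: 21.5.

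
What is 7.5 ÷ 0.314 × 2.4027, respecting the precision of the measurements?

57

7.5 ÷ 0.314 × 2.4027 = 57.3893312102…
Multiplication/division keeps the fewest significant figures: 7.5 → 2 s.f., 0.314 → 3 s.f., 2.4027 → 5 s.f.; limit is 2.
Rounded to 2 significant figures: 57.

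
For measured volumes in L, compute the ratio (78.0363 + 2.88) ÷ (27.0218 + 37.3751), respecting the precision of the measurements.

78.0363 + 2.88 = 80.9163, limited to 2 d.p. → 4 s.f.; 27.0218 + 37.3751 = 64.3969, limited to 4 d.p. → 6 s.f.
Carrying full precision, 80.9163 ÷ 64.3969 = 1.2565247706…; keep min(4, 6) = 4 s.f.
Rounded to 4 significant figures: 1.257.

1.257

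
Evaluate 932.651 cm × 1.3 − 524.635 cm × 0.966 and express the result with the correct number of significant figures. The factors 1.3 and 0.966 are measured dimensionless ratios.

7 × 10² cm

932.651 × 1.3 = 1212.4463 → 1.2 × 10³ cm (2 s.f., last digit at the 10^2 place).
524.635 × 0.966 = 506.79741 → 507 cm (3 s.f., last digit at the 10^0 place).
Difference: 705.64889 cm; keep the coarser place, 10^2.
Result: 7 × 10² cm.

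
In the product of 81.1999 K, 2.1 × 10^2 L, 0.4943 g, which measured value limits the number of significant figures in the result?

81.1999 K → 6 s.f.; 2.1 × 10^2 L → 2 s.f.; 0.4943 g → 4 s.f.
The fewest is 2 significant figures, from 2.1 × 10^2 L.

2.1 × 10^2 L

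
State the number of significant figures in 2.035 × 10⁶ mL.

4

2.035 × 10⁶: in scientific notation every digit of the coefficient is significant.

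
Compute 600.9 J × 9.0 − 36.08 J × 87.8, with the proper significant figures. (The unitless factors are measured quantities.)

2.2 × 10^3 J

600.9 × 9.0 = 5408.1 → 5.4 × 10^3 J (2 s.f., last digit at the 10^2 place).
36.08 × 87.8 = 3167.824 → 3.17 × 10^3 J (3 s.f., last digit at the 10^1 place).
Difference: 2240.276 J; keep the coarser place, 10^2.
Result: 2.2 × 10^3 J.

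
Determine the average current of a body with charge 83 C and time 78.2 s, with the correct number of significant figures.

1.1 A

average current = 83 C ÷ 78.2 s = 1.06138107417… A.
83 has 2 significant figures; 78.2 has 3.
Division/multiplication keeps the fewest: 2 significant figures.
Rounded: 1.1 A.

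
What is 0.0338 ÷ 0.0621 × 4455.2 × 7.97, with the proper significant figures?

0.0338 ÷ 0.0621 × 4455.2 × 7.97 = 19326.3849791…
Multiplication/division keeps the fewest significant figures: 0.0338 → 3 s.f., 0.0621 → 3 s.f., 4455.2 → 5 s.f., 7.97 → 3 s.f.; limit is 3.
Rounded to 3 significant figures: 1.93 × 10⁴.

1.93 × 10⁴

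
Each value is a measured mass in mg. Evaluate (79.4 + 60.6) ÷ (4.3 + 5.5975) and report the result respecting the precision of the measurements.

79.4 + 60.6 = 140.0, limited to 1 d.p. → 4 s.f.; 4.3 + 5.5975 = 9.8975, limited to 1 d.p. → 2 s.f.
Carrying full precision, 140.0 ÷ 9.8975 = 14.1449861076…; keep min(4, 2) = 2 s.f.
Rounded to 2 significant figures: 14.

14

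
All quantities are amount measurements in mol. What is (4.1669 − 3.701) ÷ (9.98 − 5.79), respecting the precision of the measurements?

4.1669 − 3.701 = 0.4659, limited to 3 d.p. → 3 s.f.; 9.98 − 5.79 = 4.19, limited to 2 d.p. → 3 s.f.
Carrying full precision, 0.4659 ÷ 4.19 = 0.111193317422…; keep min(3, 3) = 3 s.f.
Rounded to 3 significant figures: 0.111.

0.111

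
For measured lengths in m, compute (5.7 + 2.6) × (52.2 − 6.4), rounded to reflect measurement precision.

5.7 + 2.6 = 8.3, limited to 1 d.p. → 2 s.f.; 52.2 − 6.4 = 45.8, limited to 1 d.p. → 3 s.f.
Carrying full precision, 8.3 × 45.8 = 380.14; keep min(2, 3) = 2 s.f.
Rounded to 2 significant figures: 3.8 × 10² m².

3.8 × 10² m²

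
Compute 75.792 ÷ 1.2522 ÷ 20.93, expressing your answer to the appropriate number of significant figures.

2.892

75.792 ÷ 1.2522 ÷ 20.93 = 2.89188114442…
Multiplication/division keeps the fewest significant figures: 75.792 → 5 s.f., 1.2522 → 5 s.f., 20.93 → 4 s.f.; limit is 4.
Rounded to 4 significant figures: 2.892.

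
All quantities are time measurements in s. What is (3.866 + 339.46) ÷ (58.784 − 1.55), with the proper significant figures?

3.866 + 339.46 = 343.326, limited to 2 d.p. → 5 s.f.; 58.784 − 1.55 = 57.234, limited to 2 d.p. → 4 s.f.
Carrying full precision, 343.326 ÷ 57.234 = 5.99863717371…; keep min(5, 4) = 4 s.f.
Rounded to 4 significant figures: 5.999.

5.999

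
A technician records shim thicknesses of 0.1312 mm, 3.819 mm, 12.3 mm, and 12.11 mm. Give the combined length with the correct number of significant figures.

28.4 mm

0.1312 mm + 3.819 mm + 12.3 mm + 12.11 mm = 28.3602 mm.
Addition/subtraction keeps the fewest decimal places: 0.1312 → 4 decimal places, 3.819 → 3 decimal places, 12.3 → 1 decimal place, 12.11 → 2 decimal places; limit is 1.
Rounded to 1 decimal place: 28.4 mm.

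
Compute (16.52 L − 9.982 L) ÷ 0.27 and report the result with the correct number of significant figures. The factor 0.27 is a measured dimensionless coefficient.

24 L

16.52 L − 9.982 L = 6.538 L; the difference is limited to 2 decimal places (3 s.f.).
Carrying full precision, 6.538 ÷ 0.27 = 24.2148148148… L; 0.27 has 2 s.f., so the result keeps min(3, 2) = 2 s.f.
Rounded to 2 significant figures: 24 L.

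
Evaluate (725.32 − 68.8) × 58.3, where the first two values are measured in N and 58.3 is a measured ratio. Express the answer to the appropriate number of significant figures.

725.32 N − 68.8 N = 656.52 N; the difference is limited to 1 decimal place (4 s.f.).
Carrying full precision, 656.52 × 58.3 = 38275.116 N; 58.3 has 3 s.f., so the result keeps min(4, 3) = 3 s.f.
Rounded to 3 significant figures: 3.83 × 10⁴ N.

3.83 × 10⁴ N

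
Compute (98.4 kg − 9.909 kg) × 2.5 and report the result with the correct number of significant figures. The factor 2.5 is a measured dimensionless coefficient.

2.2 × 10^2 kg

98.4 kg − 9.909 kg = 88.491 kg; the difference is limited to 1 decimal place (3 s.f.).
Carrying full precision, 88.491 × 2.5 = 221.2275 kg; 2.5 has 2 s.f., so the result keeps min(3, 2) = 2 s.f.
Rounded to 2 significant figures: 2.2 × 10^2 kg.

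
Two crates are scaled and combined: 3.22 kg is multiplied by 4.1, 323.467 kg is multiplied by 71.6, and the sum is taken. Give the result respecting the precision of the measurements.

3.22 × 4.1 = 13.202 → 13 kg (2 s.f., last digit at the 10^0 place).
323.467 × 71.6 = 23160.2372 → 2.32 × 10^4 kg (3 s.f., last digit at the 10^2 place).
Sum: 23173.4392 kg; keep the coarser place, 10^2.
Result: 2.32 × 10^4 kg.

2.32 × 10^4 kg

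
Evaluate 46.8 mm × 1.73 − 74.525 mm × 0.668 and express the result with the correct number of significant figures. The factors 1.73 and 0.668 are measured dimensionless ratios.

31.2 mm

46.8 × 1.73 = 80.964 → 81.0 mm (3 s.f., last digit at the 10^-1 place).
74.525 × 0.668 = 49.7827 → 49.8 mm (3 s.f., last digit at the 10^-1 place).
Difference: 31.1813 mm; keep the coarser place, 10^-1.
Result: 31.2 mm.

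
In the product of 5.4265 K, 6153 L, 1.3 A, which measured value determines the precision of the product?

5.4265 K → 5 s.f.; 6153 L → 4 s.f.; 1.3 A → 2 s.f.
The fewest is 2 significant figures, from 1.3 A.

1.3 A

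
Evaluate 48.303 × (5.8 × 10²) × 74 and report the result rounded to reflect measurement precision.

2.1 × 10⁶

48.303 × (5.8 × 10²) × 74 = 2073164.76
Multiplication/division keeps the fewest significant figures: 48.303 → 5 s.f., 5.8 × 10² → 2 s.f., 74 → 2 s.f.; limit is 2.
Rounded to 2 significant figures: 2.1 × 10⁶.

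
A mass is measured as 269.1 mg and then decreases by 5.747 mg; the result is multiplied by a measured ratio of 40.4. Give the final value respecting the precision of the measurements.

269.1 mg − 5.747 mg = 263.353 mg; the difference is limited to 1 decimal place (4 s.f.).
Carrying full precision, 263.353 × 40.4 = 10639.4612 mg; 40.4 has 3 s.f., so the result keeps min(4, 3) = 3 s.f.
Rounded to 3 significant figures: 1.06 × 10^4 mg.

1.06 × 10^4 mg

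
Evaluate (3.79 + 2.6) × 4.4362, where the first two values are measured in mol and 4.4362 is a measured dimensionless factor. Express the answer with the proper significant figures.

3.79 mol + 2.6 mol = 6.39 mol; the sum is limited to 1 decimal place (2 s.f.).
Carrying full precision, 6.39 × 4.4362 = 28.347318 mol; 4.4362 has 5 s.f., so the result keeps min(2, 5) = 2 s.f.
Rounded to 2 significant figures: 28 mol.

28 mol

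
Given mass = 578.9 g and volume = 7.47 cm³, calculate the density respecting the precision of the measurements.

77.5 g/cm³

density = 578.9 g ÷ 7.47 cm³ = 77.4966532798… g/cm³.
578.9 has 4 significant figures; 7.47 has 3.
Division/multiplication keeps the fewest: 3 significant figures.
Rounded: 77.5 g/cm³.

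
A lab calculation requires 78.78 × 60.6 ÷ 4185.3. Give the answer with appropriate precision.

78.78 × 60.6 ÷ 4185.3 = 1.14067522041…
Multiplication/division keeps the fewest significant figures: 78.78 → 4 s.f., 60.6 → 3 s.f., 4185.3 → 5 s.f.; limit is 3.
Rounded to 3 significant figures: 1.14.

1.14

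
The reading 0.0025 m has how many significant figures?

0.0025: leading zeros are not significant.

2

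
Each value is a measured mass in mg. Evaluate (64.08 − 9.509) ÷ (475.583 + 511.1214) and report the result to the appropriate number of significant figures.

0.05531

64.08 − 9.509 = 54.571, limited to 2 d.p. → 4 s.f.; 475.583 + 511.1214 = 986.7044, limited to 3 d.p. → 6 s.f.
Carrying full precision, 54.571 ÷ 986.7044 = 0.0553063308525…; keep min(4, 6) = 4 s.f.
Rounded to 4 significant figures: 0.05531.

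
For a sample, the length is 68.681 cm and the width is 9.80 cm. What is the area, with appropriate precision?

673 cm²

area = 68.681 cm × 9.80 cm = 673.0738 cm².
68.681 has 5 significant figures; 9.80 has 3.
Division/multiplication keeps the fewest: 3 significant figures.
Rounded: 673 cm².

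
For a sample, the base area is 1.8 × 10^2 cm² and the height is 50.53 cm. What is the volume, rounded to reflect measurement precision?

9.1 × 10^3 cm³

volume = 1.8 × 10^2 cm² × 50.53 cm = 9095.4 cm³.
1.8 × 10^2 has 2 significant figures; 50.53 has 4.
Division/multiplication keeps the fewest: 2 significant figures.
Rounded: 9.1 × 10^3 cm³.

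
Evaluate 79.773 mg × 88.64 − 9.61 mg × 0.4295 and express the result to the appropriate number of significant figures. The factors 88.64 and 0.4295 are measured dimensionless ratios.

7067 mg

79.773 × 88.64 = 7071.07872 → 7071 mg (4 s.f., last digit at the 10^0 place).
9.61 × 0.4295 = 4.127495 → 4.13 mg (3 s.f., last digit at the 10^-2 place).
Difference: 7066.951225 mg; keep the coarser place, 10^0.
Result: 7067 mg.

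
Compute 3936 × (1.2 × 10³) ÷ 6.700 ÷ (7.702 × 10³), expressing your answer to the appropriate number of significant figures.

92

3936 × (1.2 × 10³) ÷ 6.700 ÷ (7.702 × 10³) = 91.52885275…
Multiplication/division keeps the fewest significant figures: 3936 → 4 s.f., 1.2 × 10³ → 2 s.f., 6.700 → 4 s.f., 7.702 × 10³ → 4 s.f.; limit is 2.
Rounded to 2 significant figures: 92.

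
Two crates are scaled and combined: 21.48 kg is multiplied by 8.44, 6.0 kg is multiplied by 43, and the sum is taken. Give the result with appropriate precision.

4.4 × 10^2 kg

21.48 × 8.44 = 181.2912 → 181 kg (3 s.f., last digit at the 10^0 place).
6.0 × 43 = 258 → 2.6 × 10^2 kg (2 s.f., last digit at the 10^1 place).
Sum: 439.2912 kg; keep the coarser place, 10^1.
Result: 4.4 × 10^2 kg.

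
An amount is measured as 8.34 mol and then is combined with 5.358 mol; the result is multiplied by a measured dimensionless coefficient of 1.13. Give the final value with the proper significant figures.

15.5 mol

8.34 mol + 5.358 mol = 13.698 mol; the sum is limited to 2 decimal places (4 s.f.).
Carrying full precision, 13.698 × 1.13 = 15.47874 mol; 1.13 has 3 s.f., so the result keeps min(4, 3) = 3 s.f.
Rounded to 3 significant figures: 15.5 mol.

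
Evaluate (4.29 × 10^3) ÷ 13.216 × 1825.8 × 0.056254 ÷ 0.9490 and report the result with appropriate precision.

(4.29 × 10^3) ÷ 13.216 × 1825.8 × 0.056254 ÷ 0.9490 = 35131.5783235…
Multiplication/division keeps the fewest significant figures: 4.29 × 10^3 → 3 s.f., 13.216 → 5 s.f., 1825.8 → 5 s.f., 0.056254 → 5 s.f., 0.9490 → 4 s.f.; limit is 3.
Rounded to 3 significant figures: 3.51 × 10^4.

3.51 × 10^4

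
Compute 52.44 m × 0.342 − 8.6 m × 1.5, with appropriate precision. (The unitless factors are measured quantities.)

5 m

52.44 × 0.342 = 17.93448 → 17.9 m (3 s.f., last digit at the 10^-1 place).
8.6 × 1.5 = 12.9 → 13 m (2 s.f., last digit at the 10^0 place).
Difference: 5.03448 m; keep the coarser place, 10^0.
Result: 5 m.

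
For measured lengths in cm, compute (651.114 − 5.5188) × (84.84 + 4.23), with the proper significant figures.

5.750 × 10⁴ cm²

651.114 − 5.5188 = 645.5952, limited to 3 d.p. → 6 s.f.; 84.84 + 4.23 = 89.07, limited to 2 d.p. → 4 s.f.
Carrying full precision, 645.5952 × 89.07 = 57503.164464; keep min(6, 4) = 4 s.f.
Rounded to 4 significant figures: 5.750 × 10⁴ cm².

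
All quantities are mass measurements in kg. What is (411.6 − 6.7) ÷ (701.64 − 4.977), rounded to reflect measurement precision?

411.6 − 6.7 = 404.9, limited to 1 d.p. → 4 s.f.; 701.64 − 4.977 = 696.663, limited to 2 d.p. → 5 s.f.
Carrying full precision, 404.9 ÷ 696.663 = 0.581199231192…; keep min(4, 5) = 4 s.f.
Rounded to 4 significant figures: 0.5812.

0.5812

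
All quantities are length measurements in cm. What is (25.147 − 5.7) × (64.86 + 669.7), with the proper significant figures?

1.43 × 10^4 cm²

25.147 − 5.7 = 19.447, limited to 1 d.p. → 3 s.f.; 64.86 + 669.7 = 734.56, limited to 1 d.p. → 4 s.f.
Carrying full precision, 19.447 × 734.56 = 14284.98832; keep min(3, 4) = 3 s.f.
Rounded to 3 significant figures: 1.43 × 10^4 cm².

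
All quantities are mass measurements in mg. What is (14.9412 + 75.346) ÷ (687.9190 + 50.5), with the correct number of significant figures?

0.1223

14.9412 + 75.346 = 90.2872, limited to 3 d.p. → 5 s.f.; 687.9190 + 50.5 = 738.4190, limited to 1 d.p. → 4 s.f.
Carrying full precision, 90.2872 ÷ 738.4190 = 0.122270959983…; keep min(5, 4) = 4 s.f.
Rounded to 4 significant figures: 0.1223.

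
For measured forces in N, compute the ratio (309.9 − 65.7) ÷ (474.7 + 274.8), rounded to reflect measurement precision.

309.9 − 65.7 = 244.2, limited to 1 d.p. → 4 s.f.; 474.7 + 274.8 = 749.5, limited to 1 d.p. → 4 s.f.
Carrying full precision, 244.2 ÷ 749.5 = 0.325817211474…; keep min(4, 4) = 4 s.f.
Rounded to 4 significant figures: 0.3258.

0.3258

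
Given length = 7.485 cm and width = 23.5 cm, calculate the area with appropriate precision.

176 cm²

area = 7.485 cm × 23.5 cm = 175.8975 cm².
7.485 has 4 significant figures; 23.5 has 3.
Division/multiplication keeps the fewest: 3 significant figures.
Rounded: 176 cm².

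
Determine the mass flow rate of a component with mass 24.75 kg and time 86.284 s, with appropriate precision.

0.2868 kg/s

mass flow rate = 24.75 kg ÷ 86.284 s = 0.286843447221… kg/s.
24.75 has 4 significant figures; 86.284 has 5.
Division/multiplication keeps the fewest: 4 significant figures.
Rounded: 0.2868 kg/s.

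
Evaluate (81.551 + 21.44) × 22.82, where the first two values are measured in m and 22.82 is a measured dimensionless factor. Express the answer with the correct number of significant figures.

81.551 m + 21.44 m = 102.991 m; the sum is limited to 2 decimal places (5 s.f.).
Carrying full precision, 102.991 × 22.82 = 2350.25462 m; 22.82 has 4 s.f., so the result keeps min(5, 4) = 4 s.f.
Rounded to 4 significant figures: 2350. m.

2350. m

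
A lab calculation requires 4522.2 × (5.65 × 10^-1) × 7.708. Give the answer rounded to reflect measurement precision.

1.97 × 10^4

4522.2 × (5.65 × 10^-1) × 7.708 = 19694.271444
Multiplication/division keeps the fewest significant figures: 4522.2 → 5 s.f., 5.65 × 10^-1 → 3 s.f., 7.708 → 4 s.f.; limit is 3.
Rounded to 3 significant figures: 1.97 × 10^4.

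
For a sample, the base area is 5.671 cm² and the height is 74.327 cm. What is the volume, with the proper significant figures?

volume = 5.671 cm² × 74.327 cm = 421.508417 cm³.
5.671 has 4 significant figures; 74.327 has 5.
Division/multiplication keeps the fewest: 4 significant figures.
Rounded: 421.5 cm³.

421.5 cm³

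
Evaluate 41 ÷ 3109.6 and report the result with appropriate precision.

0.013

41 ÷ 3109.6 = 0.0131849755596…
Multiplication/division keeps the fewest significant figures: 41 → 2 s.f., 3109.6 → 5 s.f.; limit is 2.
Rounded to 2 significant figures: 0.013.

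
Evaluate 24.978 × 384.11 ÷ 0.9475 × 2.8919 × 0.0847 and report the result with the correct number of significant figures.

24.978 × 384.11 ÷ 0.9475 × 2.8919 × 0.0847 = 2480.28015274…
Multiplication/division keeps the fewest significant figures: 24.978 → 5 s.f., 384.11 → 5 s.f., 0.9475 → 4 s.f., 2.8919 → 5 s.f., 0.0847 → 3 s.f.; limit is 3.
Rounded to 3 significant figures: 2.48 × 10³.

2.48 × 10³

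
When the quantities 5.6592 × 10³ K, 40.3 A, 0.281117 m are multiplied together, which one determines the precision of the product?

5.6592 × 10³ K → 5 s.f.; 40.3 A → 3 s.f.; 0.281117 m → 6 s.f.
The fewest is 3 significant figures, from 40.3 A.

40.3 A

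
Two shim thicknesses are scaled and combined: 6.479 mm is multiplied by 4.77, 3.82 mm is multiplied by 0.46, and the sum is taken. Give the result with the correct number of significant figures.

6.479 × 4.77 = 30.90483 → 30.9 mm (3 s.f., last digit at the 10^-1 place).
3.82 × 0.46 = 1.7572 → 1.8 mm (2 s.f., last digit at the 10^-1 place).
Sum: 32.66203 mm; keep the coarser place, 10^-1.
Result: 32.7 mm.

32.7 mm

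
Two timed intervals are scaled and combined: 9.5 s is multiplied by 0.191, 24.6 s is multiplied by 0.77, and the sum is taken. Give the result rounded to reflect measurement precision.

9.5 × 0.191 = 1.8145 → 1.8 s (2 s.f., last digit at the 10^-1 place).
24.6 × 0.77 = 18.942 → 19 s (2 s.f., last digit at the 10^0 place).
Sum: 20.7565 s; keep the coarser place, 10^0.
Result: 21 s.

21 s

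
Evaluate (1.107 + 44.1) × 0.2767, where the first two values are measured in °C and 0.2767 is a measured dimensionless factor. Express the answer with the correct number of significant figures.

1.107 °C + 44.1 °C = 45.207 °C; the sum is limited to 1 decimal place (3 s.f.).
Carrying full precision, 45.207 × 0.2767 = 12.5087769 °C; 0.2767 has 4 s.f., so the result keeps min(3, 4) = 3 s.f.
Rounded to 3 significant figures: 12.5 °C.

12.5 °C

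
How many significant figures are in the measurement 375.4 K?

4

375.4: every digit is nonzero and significant.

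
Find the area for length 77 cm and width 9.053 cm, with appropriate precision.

7.0 × 10² cm²

area = 77 cm × 9.053 cm = 697.081 cm².
77 has 2 significant figures; 9.053 has 4.
Division/multiplication keeps the fewest: 2 significant figures.
Rounded: 7.0 × 10² cm².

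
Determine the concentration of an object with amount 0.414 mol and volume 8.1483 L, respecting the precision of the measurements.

0.0508 mol/L

concentration = 0.414 mol ÷ 8.1483 L = 0.05080814403… mol/L.
0.414 has 3 significant figures; 8.1483 has 5.
Division/multiplication keeps the fewest: 3 significant figures.
Rounded: 0.0508 mol/L.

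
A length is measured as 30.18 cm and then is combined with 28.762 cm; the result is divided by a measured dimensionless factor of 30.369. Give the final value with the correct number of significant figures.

30.18 cm + 28.762 cm = 58.942 cm; the sum is limited to 2 decimal places (4 s.f.).
Carrying full precision, 58.942 ÷ 30.369 = 1.94086074616… cm; 30.369 has 5 s.f., so the result keeps min(4, 5) = 4 s.f.
Rounded to 4 significant figures: 1.941 cm.

1.941 cm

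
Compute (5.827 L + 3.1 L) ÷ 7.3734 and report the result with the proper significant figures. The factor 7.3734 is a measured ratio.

1.2 L

5.827 L + 3.1 L = 8.927 L; the sum is limited to 1 decimal place (2 s.f.).
Carrying full precision, 8.927 ÷ 7.3734 = 1.21070333903… L; 7.3734 has 5 s.f., so the result keeps min(2, 5) = 2 s.f.
Rounded to 2 significant figures: 1.2 L.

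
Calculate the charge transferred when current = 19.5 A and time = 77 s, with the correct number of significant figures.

1.5 × 10³ C

charge transferred = 19.5 A × 77 s = 1501.5 C.
19.5 has 3 significant figures; 77 has 2.
Division/multiplication keeps the fewest: 2 significant figures.
Rounded: 1.5 × 10³ C.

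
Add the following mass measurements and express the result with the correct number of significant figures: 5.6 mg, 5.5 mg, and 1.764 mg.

12.9 mg

5.6 mg + 5.5 mg + 1.764 mg = 12.864 mg.
Addition/subtraction keeps the fewest decimal places: 5.6 → 1 decimal place, 5.5 → 1 decimal place, 1.764 → 3 decimal places; limit is 1.
Rounded to 1 decimal place: 12.9 mg.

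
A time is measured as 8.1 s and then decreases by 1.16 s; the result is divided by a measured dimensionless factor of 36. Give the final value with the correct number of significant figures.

0.19 s

8.1 s − 1.16 s = 6.94 s; the difference is limited to 1 decimal place (2 s.f.).
Carrying full precision, 6.94 ÷ 36 = 0.192777777778… s; 36 has 2 s.f., so the result keeps min(2, 2) = 2 s.f.
Rounded to 2 significant figures: 0.19 s.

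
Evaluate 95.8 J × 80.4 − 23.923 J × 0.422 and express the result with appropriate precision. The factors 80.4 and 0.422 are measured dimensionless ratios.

95.8 × 80.4 = 7702.32 → 7.70 × 10^3 J (3 s.f., last digit at the 10^1 place).
23.923 × 0.422 = 10.095506 → 10.1 J (3 s.f., last digit at the 10^-1 place).
Difference: 7692.224494 J; keep the coarser place, 10^1.
Result: 7.69 × 10^3 J.

7.69 × 10^3 J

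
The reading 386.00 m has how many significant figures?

5

386.00: trailing zeros after a decimal point are significant.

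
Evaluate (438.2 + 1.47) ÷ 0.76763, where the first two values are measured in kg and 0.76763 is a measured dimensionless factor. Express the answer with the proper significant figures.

438.2 kg + 1.47 kg = 439.67 kg; the sum is limited to 1 decimal place (4 s.f.).
Carrying full precision, 439.67 ÷ 0.76763 = 572.762919636… kg; 0.76763 has 5 s.f., so the result keeps min(4, 5) = 4 s.f.
Rounded to 4 significant figures: 572.8 kg.

572.8 kg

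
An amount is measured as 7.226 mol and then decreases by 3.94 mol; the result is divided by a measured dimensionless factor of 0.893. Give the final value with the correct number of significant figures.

7.226 mol − 3.94 mol = 3.286 mol; the difference is limited to 2 decimal places (3 s.f.).
Carrying full precision, 3.286 ÷ 0.893 = 3.679731243… mol; 0.893 has 3 s.f., so the result keeps min(3, 3) = 3 s.f.
Rounded to 3 significant figures: 3.68 mol.

3.68 mol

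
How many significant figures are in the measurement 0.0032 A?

2

0.0032: leading zeros are not significant.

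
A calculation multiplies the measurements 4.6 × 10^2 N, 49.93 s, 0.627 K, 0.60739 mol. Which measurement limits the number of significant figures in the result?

4.6 × 10^2 N

4.6 × 10^2 N → 2 s.f.; 49.93 s → 4 s.f.; 0.627 K → 3 s.f.; 0.60739 mol → 5 s.f.
The fewest is 2 significant figures, from 4.6 × 10^2 N.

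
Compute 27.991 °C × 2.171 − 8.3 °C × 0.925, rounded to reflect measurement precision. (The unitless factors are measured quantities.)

53.1 °C

27.991 × 2.171 = 60.768461 → 60.77 °C (4 s.f., last digit at the 10^-2 place).
8.3 × 0.925 = 7.6775 → 7.7 °C (2 s.f., last digit at the 10^-1 place).
Difference: 53.090961 °C; keep the coarser place, 10^-1.
Result: 53.1 °C.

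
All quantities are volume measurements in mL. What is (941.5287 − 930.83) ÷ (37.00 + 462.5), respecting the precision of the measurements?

0.02142

941.5287 − 930.83 = 10.6987, limited to 2 d.p. → 4 s.f.; 37.00 + 462.5 = 499.50, limited to 1 d.p. → 4 s.f.
Carrying full precision, 10.6987 ÷ 499.50 = 0.0214188188188…; keep min(4, 4) = 4 s.f.
Rounded to 4 significant figures: 0.02142.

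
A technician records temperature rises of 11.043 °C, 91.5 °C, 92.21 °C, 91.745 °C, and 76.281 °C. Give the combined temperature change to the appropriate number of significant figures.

362.8 °C

11.043 °C + 91.5 °C + 92.21 °C + 91.745 °C + 76.281 °C = 362.779 °C.
Addition/subtraction keeps the fewest decimal places: 11.043 → 3 decimal places, 91.5 → 1 decimal place, 92.21 → 2 decimal places, 91.745 → 3 decimal places, 76.281 → 3 decimal places; limit is 1.
Rounded to 1 decimal place: 362.8 °C.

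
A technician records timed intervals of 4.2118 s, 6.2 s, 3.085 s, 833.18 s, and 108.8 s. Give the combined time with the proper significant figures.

955.5 s

4.2118 s + 6.2 s + 3.085 s + 833.18 s + 108.8 s = 955.4768 s.
Addition/subtraction keeps the fewest decimal places: 4.2118 → 4 decimal places, 6.2 → 1 decimal place, 3.085 → 3 decimal places, 833.18 → 2 decimal places, 108.8 → 1 decimal place; limit is 1.
Rounded to 1 decimal place: 955.5 s.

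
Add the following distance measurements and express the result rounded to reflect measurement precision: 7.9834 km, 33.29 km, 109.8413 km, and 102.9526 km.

254.07 km

7.9834 km + 33.29 km + 109.8413 km + 102.9526 km = 254.0673 km.
Addition/subtraction keeps the fewest decimal places: 7.9834 → 4 decimal places, 33.29 → 2 decimal places, 109.8413 → 4 decimal places, 102.9526 → 4 decimal places; limit is 2.
Rounded to 2 decimal places: 254.07 km.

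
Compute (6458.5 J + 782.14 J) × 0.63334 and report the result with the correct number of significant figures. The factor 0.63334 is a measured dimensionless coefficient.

6458.5 J + 782.14 J = 7240.64 J; the sum is limited to 1 decimal place (5 s.f.).
Carrying full precision, 7240.64 × 0.63334 = 4585.7869376 J; 0.63334 has 5 s.f., so the result keeps min(5, 5) = 5 s.f.
Rounded to 5 significant figures: 4585.8 J.

4585.8 J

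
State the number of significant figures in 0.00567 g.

0.00567: leading zeros are not significant.

3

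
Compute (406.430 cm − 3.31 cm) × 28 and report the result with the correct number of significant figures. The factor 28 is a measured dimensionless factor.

1.1 × 10⁴ cm

406.430 cm − 3.31 cm = 403.120 cm; the difference is limited to 2 decimal places (5 s.f.).
Carrying full precision, 403.120 × 28 = 11287.36 cm; 28 has 2 s.f., so the result keeps min(5, 2) = 2 s.f.
Rounded to 2 significant figures: 1.1 × 10⁴ cm.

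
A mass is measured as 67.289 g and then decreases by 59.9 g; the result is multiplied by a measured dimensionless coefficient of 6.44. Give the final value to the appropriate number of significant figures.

67.289 g − 59.9 g = 7.389 g; the difference is limited to 1 decimal place (2 s.f.).
Carrying full precision, 7.389 × 6.44 = 47.58516 g; 6.44 has 3 s.f., so the result keeps min(2, 3) = 2 s.f.
Rounded to 2 significant figures: 48 g.

48 g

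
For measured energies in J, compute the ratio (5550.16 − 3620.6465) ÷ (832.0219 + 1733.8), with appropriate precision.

5550.16 − 3620.6465 = 1929.5135, limited to 2 d.p. → 6 s.f.; 832.0219 + 1733.8 = 2565.8219, limited to 1 d.p. → 5 s.f.
Carrying full precision, 1929.5135 ÷ 2565.8219 = 0.752006014135…; keep min(6, 5) = 5 s.f.
Rounded to 5 significant figures: 0.75201.

0.75201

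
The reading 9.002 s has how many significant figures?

9.002: zeros between nonzero digits are significant.

4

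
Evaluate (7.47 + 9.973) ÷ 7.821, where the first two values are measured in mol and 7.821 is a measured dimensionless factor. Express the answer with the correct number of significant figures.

7.47 mol + 9.973 mol = 17.443 mol; the sum is limited to 2 decimal places (4 s.f.).
Carrying full precision, 17.443 ÷ 7.821 = 2.23027745813… mol; 7.821 has 4 s.f., so the result keeps min(4, 4) = 4 s.f.
Rounded to 4 significant figures: 2.230 mol.

2.230 mol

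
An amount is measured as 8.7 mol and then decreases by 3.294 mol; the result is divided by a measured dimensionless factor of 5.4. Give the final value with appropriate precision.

8.7 mol − 3.294 mol = 5.406 mol; the difference is limited to 1 decimal place (2 s.f.).
Carrying full precision, 5.406 ÷ 5.4 = 1.00111111111… mol; 5.4 has 2 s.f., so the result keeps min(2, 2) = 2 s.f.
Rounded to 2 significant figures: 1.0 mol.

1.0 mol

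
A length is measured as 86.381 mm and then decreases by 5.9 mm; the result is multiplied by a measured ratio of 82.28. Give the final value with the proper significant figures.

86.381 mm − 5.9 mm = 80.481 mm; the difference is limited to 1 decimal place (3 s.f.).
Carrying full precision, 80.481 × 82.28 = 6621.97668 mm; 82.28 has 4 s.f., so the result keeps min(3, 4) = 3 s.f.
Rounded to 3 significant figures: 6.62 × 10³ mm.

6.62 × 10³ mm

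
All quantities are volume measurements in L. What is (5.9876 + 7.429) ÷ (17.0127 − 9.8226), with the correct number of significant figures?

5.9876 + 7.429 = 13.4166, limited to 3 d.p. → 5 s.f.; 17.0127 − 9.8226 = 7.1901, limited to 4 d.p. → 5 s.f.
Carrying full precision, 13.4166 ÷ 7.1901 = 1.86598239246…; keep min(5, 5) = 5 s.f.
Rounded to 5 significant figures: 1.8660.

1.8660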